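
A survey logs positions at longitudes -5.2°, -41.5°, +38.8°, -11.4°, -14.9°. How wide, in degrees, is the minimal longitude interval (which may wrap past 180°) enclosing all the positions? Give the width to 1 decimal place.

80.3°

Sort the longitudes: -41.5°, -14.9°, -11.4°, -5.2°, +38.8°.
Eastward gaps between consecutive values (wrapping around): 26.6°, 3.5°, 6.2°, 44.0°, 279.7°.
Largest gap = 279.7° ⇒ minimal covering band is its complement: 360° − 279.7° = 80.3°.
Band runs from -41.5° eastward to +38.8°.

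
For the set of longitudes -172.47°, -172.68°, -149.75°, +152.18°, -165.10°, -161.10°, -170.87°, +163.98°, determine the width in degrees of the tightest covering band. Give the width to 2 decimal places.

58.07°

Sort the longitudes: -172.68°, -172.47°, -170.87°, -165.10°, -161.10°, -149.75°, +152.18°, +163.98°.
Eastward gaps between consecutive values (wrapping around): 0.21°, 1.60°, 5.77°, 4.00°, 11.35°, 301.93°, 11.80°, 23.34°.
Largest gap = 301.93° ⇒ minimal covering band is its complement: 360° − 301.93° = 58.07°.
Band runs from +152.18° eastward to -149.75°, crossing the antimeridian.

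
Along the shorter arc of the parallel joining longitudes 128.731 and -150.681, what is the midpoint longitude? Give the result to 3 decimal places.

+169.025°

Signed shortest Δλ from +128.731° to -150.681° is +80.588°.
Midpoint longitude = +128.731° + (+80.588°)/2 = +128.731° + 40.294° = +169.025°.
(The naïve average (+128.731 + -150.681)/2 = -10.975° is on the wrong side of the globe.)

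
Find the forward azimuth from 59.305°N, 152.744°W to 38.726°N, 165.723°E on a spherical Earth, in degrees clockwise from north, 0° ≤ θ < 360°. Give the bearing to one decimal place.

250.5°

Δλ = 165.723 − -152.744 = 318.467°; wrapped into (−180°, 180°]: -41.533°.
θ = atan2( sin Δλ · cos φ₂ , cos φ₁ · sin φ₂ − sin φ₁ · cos φ₂ · cos Δλ )
  = atan2(-0.51728, -0.18283) = -109.466° → normalised to [0°, 360°): 250.534°.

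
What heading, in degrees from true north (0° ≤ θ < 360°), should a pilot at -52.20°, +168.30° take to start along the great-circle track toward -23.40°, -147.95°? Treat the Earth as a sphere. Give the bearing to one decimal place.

66.2°

Δλ = -147.95 − 168.30 = -316.25°; wrapped into (−180°, 180°]: 43.75°.
θ = atan2( sin Δλ · cos φ₂ , cos φ₁ · sin φ₂ − sin φ₁ · cos φ₂ · cos Δλ )
  = atan2(0.63464, 0.28042) = 66.161° → normalised to [0°, 360°): 66.161°.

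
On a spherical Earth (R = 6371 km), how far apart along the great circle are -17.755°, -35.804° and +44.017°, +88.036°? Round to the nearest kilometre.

Δλ = 88.036 − -35.804 = 123.840°.
Δφ = 44.017 − -17.755 = 61.772°.
a = sin²(Δφ/2) + cos φ₁ · cos φ₂ · sin²(Δλ/2) = 0.796646.
c = 2·atan2(√a, √(1−a)) = 2.20594 rad → d = 6371·c ≈ 14054.04 km.

14054 km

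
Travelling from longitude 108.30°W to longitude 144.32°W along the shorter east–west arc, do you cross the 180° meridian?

No

Signed shortest Δλ = ((-144.32 − -108.30 + 180) mod 360) − 180 = -36.02°.
Going west by 36.02° from -108.30° reaches -144.32° without touching 180°.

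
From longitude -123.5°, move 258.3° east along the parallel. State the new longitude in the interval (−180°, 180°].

+134.8°

Start at -123.5°; shift +258.3° → +134.8°.
+134.8° already lies in (−180°, 180°].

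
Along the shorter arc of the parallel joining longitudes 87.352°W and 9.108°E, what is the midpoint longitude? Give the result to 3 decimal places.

39.122°W

Signed shortest Δλ from -87.352° to +9.108° is +96.460°.
Midpoint longitude = -87.352° + (+96.460°)/2 = -87.352° + 48.230° = -39.122°.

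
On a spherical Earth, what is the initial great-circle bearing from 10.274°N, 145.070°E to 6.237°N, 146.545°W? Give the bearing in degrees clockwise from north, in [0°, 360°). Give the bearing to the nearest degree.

87°

Δλ = -146.545 − 145.070 = -291.615°; wrapped into (−180°, 180°]: 68.385°.
θ = atan2( sin Δλ · cos φ₂ , cos φ₁ · sin φ₂ − sin φ₁ · cos φ₂ · cos Δλ )
  = atan2(0.92418, 0.04159) = 87.423° → normalised to [0°, 360°): 87.423°.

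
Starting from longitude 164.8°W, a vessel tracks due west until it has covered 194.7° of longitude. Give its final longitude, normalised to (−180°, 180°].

0.5°E

Start at -164.8°; shift −194.7° → -359.5°.
-359.5° lies outside (−180°, 180°]; add 360° → +0.5°.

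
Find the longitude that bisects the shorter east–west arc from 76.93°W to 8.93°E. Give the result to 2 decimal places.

34.00°W

Signed shortest Δλ from -76.93° to +8.93° is +85.86°.
Midpoint longitude = -76.93° + (+85.86°)/2 = -76.93° + 42.93° = -34.00°.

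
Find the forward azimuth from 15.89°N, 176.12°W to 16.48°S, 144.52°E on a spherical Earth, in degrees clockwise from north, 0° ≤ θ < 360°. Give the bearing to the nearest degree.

Δλ = 144.52 − -176.12 = 320.64°; wrapped into (−180°, 180°]: -39.36°.
θ = atan2( sin Δλ · cos φ₂ , cos φ₁ · sin φ₂ − sin φ₁ · cos φ₂ · cos Δλ )
  = atan2(-0.60814, -0.47583) = -128.041° → normalised to [0°, 360°): 231.959°.

232°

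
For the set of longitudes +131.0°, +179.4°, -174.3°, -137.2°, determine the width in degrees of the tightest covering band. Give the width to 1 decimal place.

Sort the longitudes: -174.3°, -137.2°, +131.0°, +179.4°.
Eastward gaps between consecutive values (wrapping around): 37.1°, 268.2°, 48.4°, 6.3°.
Largest gap = 268.2° ⇒ minimal covering band is its complement: 360° − 268.2° = 91.8°.
Band runs from +131.0° eastward to -137.2°, crossing the antimeridian.

91.8°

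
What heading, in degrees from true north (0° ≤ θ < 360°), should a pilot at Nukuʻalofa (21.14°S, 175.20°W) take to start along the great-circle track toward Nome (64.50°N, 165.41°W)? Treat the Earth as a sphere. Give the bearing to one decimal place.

4.2°

Δλ = -165.41 − -175.20 = 9.79°.
θ = atan2( sin Δλ · cos φ₂ , cos φ₁ · sin φ₂ − sin φ₁ · cos φ₂ · cos Δλ )
  = atan2(0.07320, 0.99485) = 4.208° → normalised to [0°, 360°): 4.208°.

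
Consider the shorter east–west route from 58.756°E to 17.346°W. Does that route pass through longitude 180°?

No

Signed shortest Δλ = ((-17.346 − 58.756 + 180) mod 360) − 180 = -76.102°.
Going west by 76.102° from +58.756° reaches -17.346° without touching 180°.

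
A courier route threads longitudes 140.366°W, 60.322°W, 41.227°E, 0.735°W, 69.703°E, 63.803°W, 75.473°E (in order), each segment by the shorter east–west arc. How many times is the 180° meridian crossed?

0

Leg 1: -140.366° → -60.322°, shortest Δλ = 80.044° (east) — does not cross 180°.
Leg 2: -60.322° → +41.227°, shortest Δλ = 101.549° (east) — does not cross 180°.
Leg 3: +41.227° → -0.735°, shortest Δλ = -41.962° (west) — does not cross 180°.
Leg 4: -0.735° → +69.703°, shortest Δλ = 70.438° (east) — does not cross 180°.
Leg 5: +69.703° → -63.803°, shortest Δλ = -133.506° (west) — does not cross 180°.
Leg 6: -63.803° → +75.473°, shortest Δλ = 139.276° (east) — does not cross 180°.
Total crossings: 0.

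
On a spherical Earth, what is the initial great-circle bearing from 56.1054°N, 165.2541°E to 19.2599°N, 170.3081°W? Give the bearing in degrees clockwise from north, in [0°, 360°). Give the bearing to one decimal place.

Δλ = -170.3081 − 165.2541 = -335.5622°; wrapped into (−180°, 180°]: 24.4378°.
θ = atan2( sin Δλ · cos φ₂ , cos φ₁ · sin φ₂ − sin φ₁ · cos φ₂ · cos Δλ )
  = atan2(0.39055, -0.52946) = 143.586° → normalised to [0°, 360°): 143.586°.

143.6°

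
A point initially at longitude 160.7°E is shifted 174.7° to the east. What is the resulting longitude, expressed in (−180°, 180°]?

24.6°W

Start at +160.7°; shift +174.7° → +335.4°.
+335.4° lies outside (−180°, 180°]; subtract 360° → -24.6°.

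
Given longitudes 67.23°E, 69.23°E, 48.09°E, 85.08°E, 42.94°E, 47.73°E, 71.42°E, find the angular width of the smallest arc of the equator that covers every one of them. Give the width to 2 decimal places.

42.14°

Sort the longitudes: +42.94°, +47.73°, +48.09°, +67.23°, +69.23°, +71.42°, +85.08°.
Eastward gaps between consecutive values (wrapping around): 4.79°, 0.36°, 19.14°, 2.00°, 2.19°, 13.66°, 317.86°.
Largest gap = 317.86° ⇒ minimal covering band is its complement: 360° − 317.86° = 42.14°.
Band runs from +42.94° eastward to +85.08°.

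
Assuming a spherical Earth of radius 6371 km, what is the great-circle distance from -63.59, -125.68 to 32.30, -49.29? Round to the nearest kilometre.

Δλ = -49.29 − -125.68 = 76.39°.
Δφ = 32.30 − -63.59 = 95.89°.
a = sin²(Δφ/2) + cos φ₁ · cos φ₂ · sin²(Δλ/2) = 0.695058.
c = 2·atan2(√a, √(1−a)) = 1.97155 rad → d = 6371·c ≈ 12560.76 km.

12561 km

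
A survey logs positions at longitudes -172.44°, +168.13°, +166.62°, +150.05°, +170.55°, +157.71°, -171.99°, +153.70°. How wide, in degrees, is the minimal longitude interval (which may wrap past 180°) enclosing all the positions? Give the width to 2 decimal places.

Sort the longitudes: -172.44°, -171.99°, +150.05°, +153.70°, +157.71°, +166.62°, +168.13°, +170.55°.
Eastward gaps between consecutive values (wrapping around): 0.45°, 322.04°, 3.65°, 4.01°, 8.91°, 1.51°, 2.42°, 17.01°.
Largest gap = 322.04° ⇒ minimal covering band is its complement: 360° − 322.04° = 37.96°.
Band runs from +150.05° eastward to -171.99°, crossing the antimeridian.

37.96°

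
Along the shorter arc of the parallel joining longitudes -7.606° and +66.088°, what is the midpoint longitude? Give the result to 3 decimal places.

+29.241°

Signed shortest Δλ from -7.606° to +66.088° is +73.694°.
Midpoint longitude = -7.606° + (+73.694°)/2 = -7.606° + 36.847° = +29.241°.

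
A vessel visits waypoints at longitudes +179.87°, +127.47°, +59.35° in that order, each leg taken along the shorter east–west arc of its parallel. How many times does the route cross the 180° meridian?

Leg 1: +179.87° → +127.47°, shortest Δλ = -52.4° (west) — does not cross 180°.
Leg 2: +127.47° → +59.35°, shortest Δλ = -68.12° (west) — does not cross 180°.
Total crossings: 0.

0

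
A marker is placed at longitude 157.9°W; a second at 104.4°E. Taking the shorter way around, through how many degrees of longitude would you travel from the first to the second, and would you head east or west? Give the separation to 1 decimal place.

Raw difference: 104.4 − -157.9 = 262.3°.
Normalise into (−180°, 180°]: 262.3° − 360° = -97.7°.
Negative ⇒ the second point lies to the west; separation 97.7°.

97.7° west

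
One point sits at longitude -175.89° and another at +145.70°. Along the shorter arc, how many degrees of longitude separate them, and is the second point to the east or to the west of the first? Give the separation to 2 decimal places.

38.41° west

Raw difference: 145.70 − -175.89 = 321.59°.
Normalise into (−180°, 180°]: 321.59° − 360° = -38.41°.
Negative ⇒ the second point lies to the west; separation 38.41°.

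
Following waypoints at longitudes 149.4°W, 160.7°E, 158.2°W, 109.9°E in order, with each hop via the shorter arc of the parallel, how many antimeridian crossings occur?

3

Leg 1: -149.4° → +160.7°, shortest Δλ = -49.9° (west) — crosses 180°.
Leg 2: +160.7° → -158.2°, shortest Δλ = 41.1° (east) — crosses 180°.
Leg 3: -158.2° → +109.9°, shortest Δλ = -91.9° (west) — crosses 180°.
Total crossings: 3.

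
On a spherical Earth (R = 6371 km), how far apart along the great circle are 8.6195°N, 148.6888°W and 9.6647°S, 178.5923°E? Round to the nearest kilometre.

Δλ = 178.5923 − -148.6888 = 327.2811°; wrapped into (−180°, 180°]: -32.7189°.
Δφ = -9.6647 − 8.6195 = -18.2842°.
a = sin²(Δφ/2) + cos φ₁ · cos φ₂ · sin²(Δλ/2) = 0.102568.
c = 2·atan2(√a, √(1−a)) = 0.65201 rad → d = 6371·c ≈ 4153.98 km.

4154 km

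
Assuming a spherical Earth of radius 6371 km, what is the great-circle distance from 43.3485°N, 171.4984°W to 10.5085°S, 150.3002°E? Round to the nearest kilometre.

7128 km

Δλ = 150.3002 − -171.4984 = 321.7986°; wrapped into (−180°, 180°]: -38.2014°.
Δφ = -10.5085 − 43.3485 = -53.8570°.
a = sin²(Δφ/2) + cos φ₁ · cos φ₂ · sin²(Δλ/2) = 0.281660.
c = 2·atan2(√a, √(1−a)) = 1.11889 rad → d = 6371·c ≈ 7128.45 km.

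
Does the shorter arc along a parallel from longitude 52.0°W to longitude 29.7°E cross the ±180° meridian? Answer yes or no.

Signed shortest Δλ = ((29.7 − -52.0 + 180) mod 360) − 180 = 81.7°.
Going east by 81.7° from -52.0° reaches +29.7° without touching 180°.

No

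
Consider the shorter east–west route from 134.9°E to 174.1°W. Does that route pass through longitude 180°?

Naïve |-174.1 − 134.9| = 309.0° > 180°, so the shorter arc goes the other way round — across 180°.
Signed shortest Δλ = ((-174.1 − 134.9 + 180) mod 360) − 180 = 51.0°.
Going east by 51.0° from +134.9° passes through 180° before reaching -174.1°.

Yes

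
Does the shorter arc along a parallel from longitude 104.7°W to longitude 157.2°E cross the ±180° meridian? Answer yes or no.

Naïve |157.2 − -104.7| = 261.9° > 180°, so the shorter arc goes the other way round — across 180°.
Signed shortest Δλ = ((157.2 − -104.7 + 180) mod 360) − 180 = -98.1°.
Going west by 98.1° from -104.7° passes through 180° before reaching +157.2°.

Yes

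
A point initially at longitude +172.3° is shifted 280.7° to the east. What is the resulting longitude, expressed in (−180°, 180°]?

Start at +172.3°; shift +280.7° → +453.0°.
+453.0° lies outside (−180°, 180°]; subtract 360° → +93.0°.

+93.0°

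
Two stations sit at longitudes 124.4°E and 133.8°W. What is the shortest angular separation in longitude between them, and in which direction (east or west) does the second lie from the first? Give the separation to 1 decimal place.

101.8° east

Raw difference: -133.8 − 124.4 = -258.2°.
Normalise into (−180°, 180°]: -258.2° + 360° = 101.8°.
Positive ⇒ the second point lies to the east; separation 101.8°.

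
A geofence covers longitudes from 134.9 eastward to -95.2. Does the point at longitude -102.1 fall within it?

Band width going east from +134.9° to -95.2°: ((-95.2 − 134.9) mod 360) = 129.9°.
Offset of -102.1° east of the west edge: ((-102.1 − 134.9) mod 360) = 123.0°.
123.0° ≤ 129.9° ⇒ inside.

Yes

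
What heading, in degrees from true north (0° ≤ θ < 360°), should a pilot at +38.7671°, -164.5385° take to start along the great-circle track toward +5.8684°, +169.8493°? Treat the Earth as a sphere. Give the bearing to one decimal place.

Δλ = 169.8493 − -164.5385 = 334.3878°; wrapped into (−180°, 180°]: -25.6122°.
θ = atan2( sin Δλ · cos φ₂ , cos φ₁ · sin φ₂ − sin φ₁ · cos φ₂ · cos Δλ )
  = atan2(-0.43001, -0.48195) = -138.260° → normalised to [0°, 360°): 221.740°.

221.7°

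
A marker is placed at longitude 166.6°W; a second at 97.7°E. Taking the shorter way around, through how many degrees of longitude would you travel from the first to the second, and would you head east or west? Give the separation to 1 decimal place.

Raw difference: 97.7 − -166.6 = 264.3°.
Normalise into (−180°, 180°]: 264.3° − 360° = -95.7°.
Negative ⇒ the second point lies to the west; separation 95.7°.

95.7° west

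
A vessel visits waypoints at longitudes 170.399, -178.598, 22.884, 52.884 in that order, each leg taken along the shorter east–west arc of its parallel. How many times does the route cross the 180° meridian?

2

Leg 1: +170.399° → -178.598°, shortest Δλ = 11.003° (east) — crosses 180°.
Leg 2: -178.598° → +22.884°, shortest Δλ = -158.518° (west) — crosses 180°.
Leg 3: +22.884° → +52.884°, shortest Δλ = 30.0° (east) — does not cross 180°.
Total crossings: 2.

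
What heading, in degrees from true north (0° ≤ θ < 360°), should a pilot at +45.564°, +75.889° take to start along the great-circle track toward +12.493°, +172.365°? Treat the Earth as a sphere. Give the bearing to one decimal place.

76.7°

Δλ = 172.365 − 75.889 = 96.476°.
θ = atan2( sin Δλ · cos φ₂ , cos φ₁ · sin φ₂ − sin φ₁ · cos φ₂ · cos Δλ )
  = atan2(0.97009, 0.23008) = 76.658° → normalised to [0°, 360°): 76.658°.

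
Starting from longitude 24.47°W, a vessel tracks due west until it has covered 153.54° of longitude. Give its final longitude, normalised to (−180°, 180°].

178.01°W

Start at -24.47°; shift −153.54° → -178.01°.
-178.01° already lies in (−180°, 180°].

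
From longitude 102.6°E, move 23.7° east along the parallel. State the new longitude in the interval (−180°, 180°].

126.3°E

Start at +102.6°; shift +23.7° → +126.3°.
+126.3° already lies in (−180°, 180°].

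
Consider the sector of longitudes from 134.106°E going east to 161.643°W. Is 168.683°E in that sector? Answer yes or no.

Yes

Band width going east from +134.106° to -161.643°: ((-161.643 − 134.106) mod 360) = 64.251°.
Offset of +168.683° east of the west edge: ((168.683 − 134.106) mod 360) = 34.577°.
34.577° ≤ 64.251° ⇒ inside.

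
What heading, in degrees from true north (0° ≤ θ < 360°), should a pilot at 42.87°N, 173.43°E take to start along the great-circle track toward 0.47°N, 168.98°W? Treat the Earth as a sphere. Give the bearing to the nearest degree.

Δλ = -168.98 − 173.43 = -342.41°; wrapped into (−180°, 180°]: 17.59°.
θ = atan2( sin Δλ · cos φ₂ , cos φ₁ · sin φ₂ − sin φ₁ · cos φ₂ · cos Δλ )
  = atan2(0.30219, -0.64249) = 154.810° → normalised to [0°, 360°): 154.810°.

155°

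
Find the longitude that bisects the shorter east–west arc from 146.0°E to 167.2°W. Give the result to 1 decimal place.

Signed shortest Δλ from +146.0° to -167.2° is +46.8°.
Midpoint longitude = +146.0° + (+46.8°)/2 = +146.0° + 23.4° = +169.4°.
(The naïve average (+146.0 + -167.2)/2 = -10.6° is on the wrong side of the globe.)

169.4°E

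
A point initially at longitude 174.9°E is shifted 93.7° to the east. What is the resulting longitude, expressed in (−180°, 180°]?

Start at +174.9°; shift +93.7° → +268.6°.
+268.6° lies outside (−180°, 180°]; subtract 360° → -91.4°.

91.4°W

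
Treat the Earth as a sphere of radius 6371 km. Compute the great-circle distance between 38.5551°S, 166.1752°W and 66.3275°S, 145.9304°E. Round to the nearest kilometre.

4294 km

Δλ = 145.9304 − -166.1752 = 312.1056°; wrapped into (−180°, 180°]: -47.8944°.
Δφ = -66.3275 − -38.5551 = -27.7724°.
a = sin²(Δφ/2) + cos φ₁ · cos φ₂ · sin²(Δλ/2) = 0.109326.
c = 2·atan2(√a, √(1−a)) = 0.67397 rad → d = 6371·c ≈ 4293.89 km.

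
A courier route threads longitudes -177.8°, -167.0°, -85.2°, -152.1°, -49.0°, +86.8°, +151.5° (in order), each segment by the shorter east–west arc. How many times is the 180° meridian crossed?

Leg 1: -177.8° → -167.0°, shortest Δλ = 10.8° (east) — does not cross 180°.
Leg 2: -167.0° → -85.2°, shortest Δλ = 81.8° (east) — does not cross 180°.
Leg 3: -85.2° → -152.1°, shortest Δλ = -66.9° (west) — does not cross 180°.
Leg 4: -152.1° → -49.0°, shortest Δλ = 103.1° (east) — does not cross 180°.
Leg 5: -49.0° → +86.8°, shortest Δλ = 135.8° (east) — does not cross 180°.
Leg 6: +86.8° → +151.5°, shortest Δλ = 64.7° (east) — does not cross 180°.
Total crossings: 0.

0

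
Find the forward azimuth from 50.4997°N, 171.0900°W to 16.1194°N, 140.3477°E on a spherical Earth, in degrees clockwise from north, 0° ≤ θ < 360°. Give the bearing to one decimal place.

Δλ = 140.3477 − -171.0900 = 311.4377°; wrapped into (−180°, 180°]: -48.5623°.
θ = atan2( sin Δλ · cos φ₂ , cos φ₁ · sin φ₂ − sin φ₁ · cos φ₂ · cos Δλ )
  = atan2(-0.72020, -0.31398) = -113.556° → normalised to [0°, 360°): 246.444°.

246.4°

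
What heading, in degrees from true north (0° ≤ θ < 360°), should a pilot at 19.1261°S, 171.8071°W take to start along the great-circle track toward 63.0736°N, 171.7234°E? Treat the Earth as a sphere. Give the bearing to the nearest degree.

353°

Δλ = 171.7234 − -171.8071 = 343.5305°; wrapped into (−180°, 180°]: -16.4695°.
θ = atan2( sin Δλ · cos φ₂ , cos φ₁ · sin φ₂ − sin φ₁ · cos φ₂ · cos Δλ )
  = atan2(-0.12838, 0.98466) = -7.429° → normalised to [0°, 360°): 352.571°.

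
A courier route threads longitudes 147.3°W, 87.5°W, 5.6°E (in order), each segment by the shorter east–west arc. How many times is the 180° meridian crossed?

Leg 1: -147.3° → -87.5°, shortest Δλ = 59.8° (east) — does not cross 180°.
Leg 2: -87.5° → +5.6°, shortest Δλ = 93.1° (east) — does not cross 180°.
Total crossings: 0.

0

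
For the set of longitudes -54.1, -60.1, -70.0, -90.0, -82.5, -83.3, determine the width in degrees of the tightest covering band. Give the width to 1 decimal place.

35.9°

Sort the longitudes: -90.0°, -83.3°, -82.5°, -70.0°, -60.1°, -54.1°.
Eastward gaps between consecutive values (wrapping around): 6.7°, 0.8°, 12.5°, 9.9°, 6.0°, 324.1°.
Largest gap = 324.1° ⇒ minimal covering band is its complement: 360° − 324.1° = 35.9°.
Band runs from -90.0° eastward to -54.1°.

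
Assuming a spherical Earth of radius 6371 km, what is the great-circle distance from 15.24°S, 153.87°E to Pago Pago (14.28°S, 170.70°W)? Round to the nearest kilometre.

Δλ = -170.70 − 153.87 = -324.57°; wrapped into (−180°, 180°]: 35.43°.
Δφ = -14.28 − -15.24 = 0.96°.
a = sin²(Δφ/2) + cos φ₁ · cos φ₂ · sin²(Δλ/2) = 0.086642.
c = 2·atan2(√a, √(1−a)) = 0.59755 rad → d = 6371·c ≈ 3806.99 km.

3807 km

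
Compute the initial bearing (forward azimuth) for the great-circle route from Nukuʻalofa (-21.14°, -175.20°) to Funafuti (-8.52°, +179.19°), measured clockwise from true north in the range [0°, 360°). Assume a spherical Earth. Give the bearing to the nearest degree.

336°

Δλ = 179.19 − -175.20 = 354.39°; wrapped into (−180°, 180°]: -5.61°.
θ = atan2( sin Δλ · cos φ₂ , cos φ₁ · sin φ₂ − sin φ₁ · cos φ₂ · cos Δλ )
  = atan2(-0.09668, 0.21678) = -24.036° → normalised to [0°, 360°): 335.964°.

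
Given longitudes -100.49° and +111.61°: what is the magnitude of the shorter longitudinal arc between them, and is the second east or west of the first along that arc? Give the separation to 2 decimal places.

147.90° west

Raw difference: 111.61 − -100.49 = 212.1°.
Normalise into (−180°, 180°]: 212.1° − 360° = -147.9°.
Negative ⇒ the second point lies to the west; separation 147.90°.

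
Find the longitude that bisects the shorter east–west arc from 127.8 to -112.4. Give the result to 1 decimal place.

-172.3°

Signed shortest Δλ from +127.8° to -112.4° is +119.8°.
Midpoint longitude = +127.8° + (+119.8°)/2 = +127.8° + 59.9° = +187.7°.
Normalise into (−180°, 180°]: -172.3°.
(The naïve average (+127.8 + -112.4)/2 = 7.7° is on the wrong side of the globe.)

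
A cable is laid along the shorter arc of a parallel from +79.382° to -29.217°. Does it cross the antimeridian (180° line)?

Signed shortest Δλ = ((-29.217 − 79.382 + 180) mod 360) − 180 = -108.599°.
Going west by 108.599° from +79.382° reaches -29.217° without touching 180°.

No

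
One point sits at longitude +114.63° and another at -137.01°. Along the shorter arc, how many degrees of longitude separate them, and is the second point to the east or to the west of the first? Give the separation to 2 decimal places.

Raw difference: -137.01 − 114.63 = -251.64°.
Normalise into (−180°, 180°]: -251.64° + 360° = 108.36°.
Positive ⇒ the second point lies to the east; separation 108.36°.

108.36° east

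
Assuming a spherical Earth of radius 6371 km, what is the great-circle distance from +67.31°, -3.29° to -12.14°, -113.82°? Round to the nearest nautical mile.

6547 nmi

Δλ = -113.82 − -3.29 = -110.53°.
Δφ = -12.14 − 67.31 = -79.45°.
a = sin²(Δφ/2) + cos φ₁ · cos φ₂ · sin²(Δλ/2) = 0.663140.
c = 2·atan2(√a, √(1−a)) = 1.90316 rad → d = 6371·c ≈ 12125.04 km ≈ 6547.00 nmi.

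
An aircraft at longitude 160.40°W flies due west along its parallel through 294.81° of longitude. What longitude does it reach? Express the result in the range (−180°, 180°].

Start at -160.40°; shift −294.81° → -455.21°.
-455.21° lies outside (−180°, 180°]; add 360° → -95.21°.

95.21°W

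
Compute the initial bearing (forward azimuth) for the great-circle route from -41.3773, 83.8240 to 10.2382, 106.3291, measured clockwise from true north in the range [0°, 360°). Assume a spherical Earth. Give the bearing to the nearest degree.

Δλ = 106.3291 − 83.8240 = 22.5051°.
θ = atan2( sin Δλ · cos φ₂ , cos φ₁ · sin φ₂ − sin φ₁ · cos φ₂ · cos Δλ )
  = atan2(0.37667, 0.73432) = 27.156° → normalised to [0°, 360°): 27.156°.

27°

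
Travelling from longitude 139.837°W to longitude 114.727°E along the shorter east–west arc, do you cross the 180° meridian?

Yes

Naïve |114.727 − -139.837| = 254.564° > 180°, so the shorter arc goes the other way round — across 180°.
Signed shortest Δλ = ((114.727 − -139.837 + 180) mod 360) − 180 = -105.436°.
Going west by 105.436° from -139.837° passes through 180° before reaching +114.727°.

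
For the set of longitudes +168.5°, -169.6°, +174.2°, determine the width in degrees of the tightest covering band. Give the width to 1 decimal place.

Sort the longitudes: -169.6°, +168.5°, +174.2°.
Eastward gaps between consecutive values (wrapping around): 338.1°, 5.7°, 16.2°.
Largest gap = 338.1° ⇒ minimal covering band is its complement: 360° − 338.1° = 21.9°.
Band runs from +168.5° eastward to -169.6°, crossing the antimeridian.

21.9°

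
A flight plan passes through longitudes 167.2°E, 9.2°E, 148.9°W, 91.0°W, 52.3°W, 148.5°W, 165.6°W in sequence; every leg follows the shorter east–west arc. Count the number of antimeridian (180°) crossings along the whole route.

Leg 1: +167.2° → +9.2°, shortest Δλ = -158.0° (west) — does not cross 180°.
Leg 2: +9.2° → -148.9°, shortest Δλ = -158.1° (west) — does not cross 180°.
Leg 3: -148.9° → -91.0°, shortest Δλ = 57.9° (east) — does not cross 180°.
Leg 4: -91.0° → -52.3°, shortest Δλ = 38.7° (east) — does not cross 180°.
Leg 5: -52.3° → -148.5°, shortest Δλ = -96.2° (west) — does not cross 180°.
Leg 6: -148.5° → -165.6°, shortest Δλ = -17.1° (west) — does not cross 180°.
Total crossings: 0.

0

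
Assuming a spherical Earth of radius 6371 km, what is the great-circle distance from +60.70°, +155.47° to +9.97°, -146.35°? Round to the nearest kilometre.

7350 km

Δλ = -146.35 − 155.47 = -301.82°; wrapped into (−180°, 180°]: 58.18°.
Δφ = 9.97 − 60.70 = -50.73°.
a = sin²(Δφ/2) + cos φ₁ · cos φ₂ · sin²(Δλ/2) = 0.297442.
c = 2·atan2(√a, √(1−a)) = 1.15369 rad → d = 6371·c ≈ 7350.17 km.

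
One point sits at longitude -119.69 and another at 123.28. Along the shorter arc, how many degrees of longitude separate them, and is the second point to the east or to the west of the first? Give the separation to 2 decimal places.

Raw difference: 123.28 − -119.69 = 242.97°.
Normalise into (−180°, 180°]: 242.97° − 360° = -117.03°.
Negative ⇒ the second point lies to the west; separation 117.03°.

117.03° west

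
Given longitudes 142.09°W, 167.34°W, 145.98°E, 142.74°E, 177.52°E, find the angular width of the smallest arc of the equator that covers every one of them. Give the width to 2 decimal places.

75.17°

Sort the longitudes: -167.34°, -142.09°, +142.74°, +145.98°, +177.52°.
Eastward gaps between consecutive values (wrapping around): 25.25°, 284.83°, 3.24°, 31.54°, 15.14°.
Largest gap = 284.83° ⇒ minimal covering band is its complement: 360° − 284.83° = 75.17°.
Band runs from +142.74° eastward to -142.09°, crossing the antimeridian.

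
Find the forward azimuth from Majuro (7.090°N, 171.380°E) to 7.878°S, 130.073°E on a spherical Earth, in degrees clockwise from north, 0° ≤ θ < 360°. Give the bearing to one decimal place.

Δλ = 130.073 − 171.380 = -41.307°.
θ = atan2( sin Δλ · cos φ₂ , cos φ₁ · sin φ₂ − sin φ₁ · cos φ₂ · cos Δλ )
  = atan2(-0.65386, -0.22786) = -109.212° → normalised to [0°, 360°): 250.788°.

250.8°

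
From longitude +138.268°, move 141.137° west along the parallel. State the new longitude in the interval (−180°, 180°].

Start at +138.268°; shift −141.137° → -2.869°.
-2.869° already lies in (−180°, 180°].

-2.869°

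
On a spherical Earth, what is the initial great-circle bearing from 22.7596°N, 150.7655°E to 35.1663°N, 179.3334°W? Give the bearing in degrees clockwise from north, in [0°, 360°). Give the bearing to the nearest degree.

Δλ = -179.3334 − 150.7655 = -330.0989°; wrapped into (−180°, 180°]: 29.9011°.
θ = atan2( sin Δλ · cos φ₂ , cos φ₁ · sin φ₂ − sin φ₁ · cos φ₂ · cos Δλ )
  = atan2(0.40752, 0.25695) = 57.768° → normalised to [0°, 360°): 57.768°.

58°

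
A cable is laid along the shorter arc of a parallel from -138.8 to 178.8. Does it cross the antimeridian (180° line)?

Yes

Naïve |178.8 − -138.8| = 317.6° > 180°, so the shorter arc goes the other way round — across 180°.
Signed shortest Δλ = ((178.8 − -138.8 + 180) mod 360) − 180 = -42.4°.
Going west by 42.4° from -138.8° passes through 180° before reaching +178.8°.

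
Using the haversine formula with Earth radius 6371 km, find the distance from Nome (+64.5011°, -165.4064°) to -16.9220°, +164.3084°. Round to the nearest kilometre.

Δλ = 164.3084 − -165.4064 = 329.7148°; wrapped into (−180°, 180°]: -30.2852°.
Δφ = -16.9220 − 64.5011 = -81.4231°.
a = sin²(Δφ/2) + cos φ₁ · cos φ₂ · sin²(Δλ/2) = 0.453535.
c = 2·atan2(√a, √(1−a)) = 1.47773 rad → d = 6371·c ≈ 9414.64 km.

9415 km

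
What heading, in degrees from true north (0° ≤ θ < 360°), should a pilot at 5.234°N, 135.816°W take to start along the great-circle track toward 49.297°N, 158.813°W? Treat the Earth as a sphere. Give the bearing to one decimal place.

340.0°

Δλ = -158.813 − -135.816 = -22.997°.
θ = atan2( sin Δλ · cos φ₂ , cos φ₁ · sin φ₂ − sin φ₁ · cos φ₂ · cos Δλ )
  = atan2(-0.25478, 0.70018) = -19.995° → normalised to [0°, 360°): 340.005°.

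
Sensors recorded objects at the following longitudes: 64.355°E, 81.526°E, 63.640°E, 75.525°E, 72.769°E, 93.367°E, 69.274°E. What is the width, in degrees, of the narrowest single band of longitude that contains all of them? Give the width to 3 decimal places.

Sort the longitudes: +63.640°, +64.355°, +69.274°, +72.769°, +75.525°, +81.526°, +93.367°.
Eastward gaps between consecutive values (wrapping around): 0.715°, 4.919°, 3.495°, 2.756°, 6.001°, 11.841°, 330.273°.
Largest gap = 330.273° ⇒ minimal covering band is its complement: 360° − 330.273° = 29.727°.
Band runs from +63.640° eastward to +93.367°.

29.727°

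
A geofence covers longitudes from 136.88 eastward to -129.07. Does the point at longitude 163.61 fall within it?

Band width going east from +136.88° to -129.07°: ((-129.07 − 136.88) mod 360) = 94.05°.
Offset of +163.61° east of the west edge: ((163.61 − 136.88) mod 360) = 26.73°.
26.73° ≤ 94.05° ⇒ inside.

Yes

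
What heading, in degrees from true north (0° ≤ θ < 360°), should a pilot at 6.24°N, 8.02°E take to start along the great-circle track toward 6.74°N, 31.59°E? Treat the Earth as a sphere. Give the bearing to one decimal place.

87.4°

Δλ = 31.59 − 8.02 = 23.57°.
θ = atan2( sin Δλ · cos φ₂ , cos φ₁ · sin φ₂ − sin φ₁ · cos φ₂ · cos Δλ )
  = atan2(0.39711, 0.01773) = 87.443° → normalised to [0°, 360°): 87.443°.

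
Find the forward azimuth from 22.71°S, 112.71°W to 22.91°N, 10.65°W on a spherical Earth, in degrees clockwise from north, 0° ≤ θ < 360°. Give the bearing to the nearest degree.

72°

Δλ = -10.65 − -112.71 = 102.06°.
θ = atan2( sin Δλ · cos φ₂ , cos φ₁ · sin φ₂ − sin φ₁ · cos φ₂ · cos Δλ )
  = atan2(0.90079, 0.28480) = 72.455° → normalised to [0°, 360°): 72.455°.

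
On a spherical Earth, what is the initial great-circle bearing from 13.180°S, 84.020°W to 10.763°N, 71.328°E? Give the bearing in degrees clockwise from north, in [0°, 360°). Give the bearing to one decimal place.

Δλ = 71.328 − -84.020 = 155.348°.
θ = atan2( sin Δλ · cos φ₂ , cos φ₁ · sin φ₂ − sin φ₁ · cos φ₂ · cos Δλ )
  = atan2(0.40977, -0.02176) = 93.039° → normalised to [0°, 360°): 93.039°.

93.0°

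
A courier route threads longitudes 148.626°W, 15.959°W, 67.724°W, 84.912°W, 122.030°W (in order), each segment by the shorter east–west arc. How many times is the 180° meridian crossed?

0

Leg 1: -148.626° → -15.959°, shortest Δλ = 132.667° (east) — does not cross 180°.
Leg 2: -15.959° → -67.724°, shortest Δλ = -51.765° (west) — does not cross 180°.
Leg 3: -67.724° → -84.912°, shortest Δλ = -17.188° (west) — does not cross 180°.
Leg 4: -84.912° → -122.030°, shortest Δλ = -37.118° (west) — does not cross 180°.
Total crossings: 0.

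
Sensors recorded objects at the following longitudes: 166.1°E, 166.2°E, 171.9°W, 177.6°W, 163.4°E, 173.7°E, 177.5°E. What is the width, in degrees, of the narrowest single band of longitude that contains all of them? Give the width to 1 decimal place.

Sort the longitudes: -177.6°, -171.9°, +163.4°, +166.1°, +166.2°, +173.7°, +177.5°.
Eastward gaps between consecutive values (wrapping around): 5.7°, 335.3°, 2.7°, 0.1°, 7.5°, 3.8°, 4.9°.
Largest gap = 335.3° ⇒ minimal covering band is its complement: 360° − 335.3° = 24.7°.
Band runs from +163.4° eastward to -171.9°, crossing the antimeridian.

24.7°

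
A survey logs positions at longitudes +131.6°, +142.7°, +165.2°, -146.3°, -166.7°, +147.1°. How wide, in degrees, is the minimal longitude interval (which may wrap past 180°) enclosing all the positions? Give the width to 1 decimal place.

82.1°

Sort the longitudes: -166.7°, -146.3°, +131.6°, +142.7°, +147.1°, +165.2°.
Eastward gaps between consecutive values (wrapping around): 20.4°, 277.9°, 11.1°, 4.4°, 18.1°, 28.1°.
Largest gap = 277.9° ⇒ minimal covering band is its complement: 360° − 277.9° = 82.1°.
Band runs from +131.6° eastward to -146.3°, crossing the antimeridian.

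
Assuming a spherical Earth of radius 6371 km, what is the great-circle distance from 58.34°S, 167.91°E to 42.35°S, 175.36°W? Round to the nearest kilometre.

2125 km

Δλ = -175.36 − 167.91 = -343.27°; wrapped into (−180°, 180°]: 16.73°.
Δφ = -42.35 − -58.34 = 15.99°.
a = sin²(Δφ/2) + cos φ₁ · cos φ₂ · sin²(Δλ/2) = 0.027555.
c = 2·atan2(√a, √(1−a)) = 0.33354 rad → d = 6371·c ≈ 2124.96 km.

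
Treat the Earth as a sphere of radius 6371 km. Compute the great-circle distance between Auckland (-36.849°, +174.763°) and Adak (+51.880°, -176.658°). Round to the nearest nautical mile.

Δλ = -176.658 − 174.763 = -351.421°; wrapped into (−180°, 180°]: 8.579°.
Δφ = 51.880 − -36.849 = 88.729°.
a = sin²(Δφ/2) + cos φ₁ · cos φ₂ · sin²(Δλ/2) = 0.491673.
c = 2·atan2(√a, √(1−a)) = 1.55414 rad → d = 6371·c ≈ 9901.43 km ≈ 5346.35 nmi.

5346 nmi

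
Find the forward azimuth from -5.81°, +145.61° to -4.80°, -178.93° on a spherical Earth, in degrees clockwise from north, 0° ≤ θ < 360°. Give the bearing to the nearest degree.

Δλ = -178.93 − 145.61 = -324.54°; wrapped into (−180°, 180°]: 35.46°.
θ = atan2( sin Δλ · cos φ₂ , cos φ₁ · sin φ₂ − sin φ₁ · cos φ₂ · cos Δλ )
  = atan2(0.57810, -0.00108) = 90.107° → normalised to [0°, 360°): 90.107°.

90°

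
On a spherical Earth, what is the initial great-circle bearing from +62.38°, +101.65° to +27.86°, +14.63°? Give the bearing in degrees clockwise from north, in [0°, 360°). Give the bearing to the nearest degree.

Δλ = 14.63 − 101.65 = -87.02°.
θ = atan2( sin Δλ · cos φ₂ , cos φ₁ · sin φ₂ − sin φ₁ · cos φ₂ · cos Δλ )
  = atan2(-0.88290, 0.17592) = -78.731° → normalised to [0°, 360°): 281.269°.

281°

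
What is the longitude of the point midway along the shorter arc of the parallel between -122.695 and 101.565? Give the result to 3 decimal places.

+169.435°

Signed shortest Δλ from -122.695° to +101.565° is -135.740°.
Midpoint longitude = -122.695° + (-135.740°)/2 = -122.695° − 67.870° = -190.565°.
Normalise into (−180°, 180°]: +169.435°.
(The naïve average (-122.695 + +101.565)/2 = -10.565° is on the wrong side of the globe.)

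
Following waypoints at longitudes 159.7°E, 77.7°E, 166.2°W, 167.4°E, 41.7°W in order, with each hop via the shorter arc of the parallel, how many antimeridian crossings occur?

3

Leg 1: +159.7° → +77.7°, shortest Δλ = -82.0° (west) — does not cross 180°.
Leg 2: +77.7° → -166.2°, shortest Δλ = 116.1° (east) — crosses 180°.
Leg 3: -166.2° → +167.4°, shortest Δλ = -26.4° (west) — crosses 180°.
Leg 4: +167.4° → -41.7°, shortest Δλ = 150.9° (east) — crosses 180°.
Total crossings: 3.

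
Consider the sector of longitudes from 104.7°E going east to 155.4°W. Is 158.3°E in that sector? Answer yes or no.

Yes

Band width going east from +104.7° to -155.4°: ((-155.4 − 104.7) mod 360) = 99.9°.
Offset of +158.3° east of the west edge: ((158.3 − 104.7) mod 360) = 53.6°.
53.6° ≤ 99.9° ⇒ inside.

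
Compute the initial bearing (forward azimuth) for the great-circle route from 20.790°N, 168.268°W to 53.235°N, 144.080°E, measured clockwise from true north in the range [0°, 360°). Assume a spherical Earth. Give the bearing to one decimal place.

323.9°

Δλ = 144.080 − -168.268 = 312.348°; wrapped into (−180°, 180°]: -47.652°.
θ = atan2( sin Δλ · cos φ₂ , cos φ₁ · sin φ₂ − sin φ₁ · cos φ₂ · cos Δλ )
  = atan2(-0.44236, 0.60583) = -36.136° → normalised to [0°, 360°): 323.864°.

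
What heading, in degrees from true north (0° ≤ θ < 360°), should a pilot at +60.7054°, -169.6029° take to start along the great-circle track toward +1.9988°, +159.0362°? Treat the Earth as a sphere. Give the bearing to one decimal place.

215.6°

Δλ = 159.0362 − -169.6029 = 328.6391°; wrapped into (−180°, 180°]: -31.3609°.
θ = atan2( sin Δλ · cos φ₂ , cos φ₁ · sin φ₂ − sin φ₁ · cos φ₂ · cos Δλ )
  = atan2(-0.52011, -0.72719) = -144.426° → normalised to [0°, 360°): 215.574°.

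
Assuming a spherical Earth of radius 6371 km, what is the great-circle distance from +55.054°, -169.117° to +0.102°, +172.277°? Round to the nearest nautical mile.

Δλ = 172.277 − -169.117 = 341.394°; wrapped into (−180°, 180°]: -18.606°.
Δφ = 0.102 − 55.054 = -54.952°.
a = sin²(Δφ/2) + cos φ₁ · cos φ₂ · sin²(Δλ/2) = 0.227838.
c = 2·atan2(√a, √(1−a)) = 0.99521 rad → d = 6371·c ≈ 6340.50 km ≈ 3423.59 nmi.

3424 nmi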